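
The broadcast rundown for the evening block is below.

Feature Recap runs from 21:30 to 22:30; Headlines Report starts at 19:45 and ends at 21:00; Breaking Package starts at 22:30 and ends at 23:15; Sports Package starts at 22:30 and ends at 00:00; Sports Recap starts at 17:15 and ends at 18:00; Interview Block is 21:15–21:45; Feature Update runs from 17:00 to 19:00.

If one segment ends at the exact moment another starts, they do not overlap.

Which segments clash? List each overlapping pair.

Sorted by start: Feature Update, Sports Recap, Headlines Report, Interview Block, Feature Recap, Breaking Package, Sports Package.
Sports Recap starts before Feature Update ends → Feature Update and Sports Recap overlap.
Headlines Report starts after Feature Update ends — done with Feature Update.
Headlines Report starts after Sports Recap ends — done with Sports Recap.
Interview Block starts after Headlines Report ends — done with Headlines Report.
Feature Recap starts before Interview Block ends → Interview Block and Feature Recap overlap.
Breaking Package starts after Interview Block ends — done with Interview Block.
Breaking Package starts exactly when Feature Recap ends (back-to-back, no overlap) — done with Feature Recap.
Sports Package starts before Breaking Package ends → Breaking Package and Sports Package overlap.

Breaking Package & Sports Package, Feature Recap & Interview Block, Feature Update & Sports Recap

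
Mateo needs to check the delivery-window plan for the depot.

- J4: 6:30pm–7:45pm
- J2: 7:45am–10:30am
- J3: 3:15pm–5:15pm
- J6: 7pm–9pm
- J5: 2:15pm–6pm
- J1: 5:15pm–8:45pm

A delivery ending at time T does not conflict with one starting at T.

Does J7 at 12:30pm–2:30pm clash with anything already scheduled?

J2: ends 10:30am at or before J7 starts 12:30pm → clear.
J5: starts 2:15pm before J7 ends 2:30pm, and ends 6pm after J7 starts 12:30pm → overlap.
J3: starts 3:15pm at or after J7 ends 2:30pm → clear.
J1: starts 5:15pm at or after J7 ends 2:30pm → clear.
J4: starts 6:30pm at or after J7 ends 2:30pm → clear.
J6: starts 7pm at or after J7 ends 2:30pm → clear.
J7 overlaps J5.

Yes — it overlaps J5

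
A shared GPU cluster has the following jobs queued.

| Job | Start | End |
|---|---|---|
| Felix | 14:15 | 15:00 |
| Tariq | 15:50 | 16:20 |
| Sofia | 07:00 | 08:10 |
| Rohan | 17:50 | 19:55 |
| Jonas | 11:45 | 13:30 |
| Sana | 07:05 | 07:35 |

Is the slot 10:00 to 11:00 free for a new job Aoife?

Yes — the slot is free

Sofia: ends 08:10 at or before Aoife starts 10:00 → clear.
Sana: ends 07:35 at or before Aoife starts 10:00 → clear.
Jonas: starts 11:45 at or after Aoife ends 11:00 → clear.
Felix: starts 14:15 at or after Aoife ends 11:00 → clear.
Tariq: starts 15:50 at or after Aoife ends 11:00 → clear.
Rohan: starts 17:50 at or after Aoife ends 11:00 → clear.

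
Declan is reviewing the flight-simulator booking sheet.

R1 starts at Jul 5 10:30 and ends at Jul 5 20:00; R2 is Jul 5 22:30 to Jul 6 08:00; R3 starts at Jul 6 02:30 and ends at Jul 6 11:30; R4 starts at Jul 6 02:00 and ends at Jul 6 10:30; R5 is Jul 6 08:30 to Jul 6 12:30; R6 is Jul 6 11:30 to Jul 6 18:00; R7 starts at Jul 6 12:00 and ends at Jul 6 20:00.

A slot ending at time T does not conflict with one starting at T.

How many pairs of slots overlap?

8

Sorted by start: R1, R2, R4, R3, R5, R6, R7.
R2 starts after R1 ends; R1 is clear from here.
R4 starts before R2 ends → R2 and R4 overlap.
R3 starts before R2 ends → R2 and R3 overlap.
R5 starts after R2 ends; R2 is clear from here.
R3 starts before R4 ends → R4 and R3 overlap.
R5 starts before R4 ends → R4 and R5 overlap.
R6 starts after R4 ends; R4 is clear from here.
R5 starts before R3 ends → R3 and R5 overlap.
R6 starts exactly when R3 ends (back-to-back, no overlap); R3 is clear from here.
R6 starts before R5 ends → R5 and R6 overlap.
R7 starts before R5 ends → R5 and R7 overlap.
R7 starts before R6 ends → R6 and R7 overlap.
Overlapping pairs: R2 & R3, R2 & R4, R3 & R4, R3 & R5, R4 & R5, R5 & R6, R5 & R7, R6 & R7 — 8 in total.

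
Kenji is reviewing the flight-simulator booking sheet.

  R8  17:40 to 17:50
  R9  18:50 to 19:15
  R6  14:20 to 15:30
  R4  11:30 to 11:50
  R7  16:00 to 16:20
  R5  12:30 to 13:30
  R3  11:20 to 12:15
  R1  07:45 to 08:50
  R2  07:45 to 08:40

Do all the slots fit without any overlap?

No

Sorted by start: R1, R2, R3, R4, R5, R6, R7, R8, R9.
R2 starts before R1 ends → R1 and R2 overlap.
That's a conflict, so the schedule is not conflict-free.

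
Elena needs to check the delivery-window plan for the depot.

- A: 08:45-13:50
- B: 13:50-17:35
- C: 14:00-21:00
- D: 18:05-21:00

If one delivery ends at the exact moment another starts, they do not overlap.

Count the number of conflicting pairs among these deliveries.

Check each pair: they overlap iff neither finishes before the other starts.
Sorted by start: A, B, C, D.
B starts exactly when A ends (back-to-back, no overlap), so A has no further overlaps.
C starts before B ends → B and C overlap.
D starts after B ends.
D starts before C ends → C and D overlap.
Overlapping pairs: B & C, C & D — 2 in total.

2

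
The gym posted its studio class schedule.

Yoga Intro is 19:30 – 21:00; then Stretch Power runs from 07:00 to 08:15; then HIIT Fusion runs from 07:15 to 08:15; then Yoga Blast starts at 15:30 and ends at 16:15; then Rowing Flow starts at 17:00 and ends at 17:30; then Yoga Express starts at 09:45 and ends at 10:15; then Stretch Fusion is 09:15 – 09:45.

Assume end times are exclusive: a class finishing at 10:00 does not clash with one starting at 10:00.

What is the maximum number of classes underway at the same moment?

Sort all start/end points and keep a running count:
07:00 start Stretch Power → 1
07:15 start HIIT Fusion → 2
08:15 end HIIT Fusion → 1
08:15 end Stretch Power → 0
09:15 start Stretch Fusion → 1
09:45 end Stretch Fusion → 0
09:45 start Yoga Express → 1
10:15 end Yoga Express → 0
15:30 start Yoga Blast → 1
16:15 end Yoga Blast → 0
17:00 start Rowing Flow → 1
17:30 end Rowing Flow → 0
19:30 start Yoga Intro → 1
21:00 end Yoga Intro → 0
Peak is 2, at 07:15 (HIIT Fusion, Stretch Power).

2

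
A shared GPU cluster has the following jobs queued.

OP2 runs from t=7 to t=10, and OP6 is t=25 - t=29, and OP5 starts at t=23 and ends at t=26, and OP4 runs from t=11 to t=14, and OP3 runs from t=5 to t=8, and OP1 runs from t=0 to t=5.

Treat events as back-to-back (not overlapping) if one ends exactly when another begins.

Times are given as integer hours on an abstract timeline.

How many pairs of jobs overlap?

2

Check each pair: they overlap iff neither finishes before the other starts.
Sorted by start: OP1, OP3, OP2, OP4, OP5, OP6.
OP3 starts exactly when OP1 ends (back-to-back, no overlap); OP1 is clear from here.
OP2 starts before OP3 ends → OP3 and OP2 overlap.
OP4 starts after OP3 ends; OP3 is clear from here.
OP4 starts after OP2 ends; OP2 is clear from here.
OP5 starts after OP4 ends; OP4 is clear from here.
OP6 starts before OP5 ends → OP5 and OP6 overlap.
Overlapping pairs: OP2 & OP3, OP5 & OP6 — 2 in total.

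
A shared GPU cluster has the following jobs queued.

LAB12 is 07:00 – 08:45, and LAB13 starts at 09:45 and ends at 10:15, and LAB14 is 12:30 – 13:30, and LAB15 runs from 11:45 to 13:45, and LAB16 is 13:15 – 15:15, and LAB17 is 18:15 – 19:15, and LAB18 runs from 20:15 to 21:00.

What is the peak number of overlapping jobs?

Walk through starts and ends in time order (an end at T is processed before a start at T):
07:00 start LAB12 → 1
08:45 end LAB12 → 0
09:45 start LAB13 → 1
10:15 end LAB13 → 0
11:45 start LAB15 → 1
12:30 start LAB14 → 2
13:15 start LAB16 → 3
13:30 end LAB14 → 2
13:45 end LAB15 → 1
15:15 end LAB16 → 0
18:15 start LAB17 → 1
19:15 end LAB17 → 0
20:15 start LAB18 → 1
21:00 end LAB18 → 0
Peak is 3, at 13:15 (LAB14, LAB15, LAB16).

3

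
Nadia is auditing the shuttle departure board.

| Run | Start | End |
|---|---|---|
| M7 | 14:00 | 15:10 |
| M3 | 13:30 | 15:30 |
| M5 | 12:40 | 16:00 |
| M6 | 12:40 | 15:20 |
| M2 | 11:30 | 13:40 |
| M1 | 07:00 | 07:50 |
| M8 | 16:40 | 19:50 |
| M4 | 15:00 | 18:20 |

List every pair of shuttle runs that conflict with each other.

Two intervals overlap when each starts before the other ends.
Sorted by start: M1, M2, M5, M6, M3, M7, M4, M8.
M2 starts after M1 ends, so nothing later overlaps M1 either.
M5 starts before M2 ends → M2 and M5 overlap.
M6 starts before M2 ends → M2 and M6 overlap.
M3 starts before M2 ends → M2 and M3 overlap.
M7 starts after M2 ends, so nothing later overlaps M2 either.
M6 starts before M5 ends → M5 and M6 overlap.
M3 starts before M5 ends → M5 and M3 overlap.
M7 starts before M5 ends → M5 and M7 overlap.
M4 starts before M5 ends → M5 and M4 overlap.
M8 starts after M5 ends.
M3 starts before M6 ends → M6 and M3 overlap.
M7 starts before M6 ends → M6 and M7 overlap.
M4 starts before M6 ends → M6 and M4 overlap.
M8 starts after M6 ends.
M7 starts before M3 ends → M3 and M7 overlap.
M4 starts before M3 ends → M3 and M4 overlap.
M8 starts after M3 ends.
M4 starts before M7 ends → M7 and M4 overlap.
M8 starts after M7 ends.
M8 starts before M4 ends → M4 and M8 overlap.

M2 & M3, M2 & M5, M2 & M6, M3 & M4, M3 & M5, M3 & M6, M3 & M7, M4 & M5, M4 & M6, M4 & M7, M4 & M8, M5 & M6, M5 & M7, M6 & M7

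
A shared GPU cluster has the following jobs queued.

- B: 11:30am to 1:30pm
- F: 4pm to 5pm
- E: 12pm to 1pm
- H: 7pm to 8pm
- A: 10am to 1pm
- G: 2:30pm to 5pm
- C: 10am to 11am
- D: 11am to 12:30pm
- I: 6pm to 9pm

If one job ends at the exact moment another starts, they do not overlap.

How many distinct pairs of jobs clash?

Sorted by start: A, C, D, B, E, G, F, I, H.
C starts before A ends → A and C overlap.
D starts before A ends → A and D overlap.
B starts before A ends → A and B overlap.
E starts before A ends → A and E overlap.
G starts after A ends — done with A.
D starts exactly when C ends (back-to-back, no overlap) — done with C.
B starts before D ends → D and B overlap.
E starts before D ends → D and E overlap.
G starts after D ends — done with D.
E starts before B ends → B and E overlap.
G starts after B ends — done with B.
G starts after E ends — done with E.
F starts before G ends → G and F overlap.
I starts after G ends — done with G.
I starts after F ends — done with F.
H starts before I ends → I and H overlap.
Overlapping pairs: A & B, A & C, A & D, A & E, B & D, B & E, D & E, F & G, H & I — 9 in total.

9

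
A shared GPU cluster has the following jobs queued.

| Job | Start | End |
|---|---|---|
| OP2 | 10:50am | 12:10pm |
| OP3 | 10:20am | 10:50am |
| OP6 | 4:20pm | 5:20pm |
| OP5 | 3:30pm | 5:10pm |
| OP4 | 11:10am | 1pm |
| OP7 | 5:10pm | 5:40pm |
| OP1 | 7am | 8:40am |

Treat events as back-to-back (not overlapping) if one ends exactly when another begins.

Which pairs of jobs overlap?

OP2 & OP4, OP5 & OP6, OP6 & OP7

Sorted by start: OP1, OP3, OP2, OP4, OP5, OP6, OP7.
OP3 starts after OP1 ends, so OP1 has no further overlaps.
OP2 starts exactly when OP3 ends (back-to-back, no overlap), so OP3 has no further overlaps.
OP4 starts before OP2 ends → OP2 and OP4 overlap.
OP5 starts after OP2 ends, so OP2 has no further overlaps.
OP5 starts after OP4 ends, so OP4 has no further overlaps.
OP6 starts before OP5 ends → OP5 and OP6 overlap.
OP7 starts exactly when OP5 ends (back-to-back, no overlap).
OP7 starts before OP6 ends → OP6 and OP7 overlap.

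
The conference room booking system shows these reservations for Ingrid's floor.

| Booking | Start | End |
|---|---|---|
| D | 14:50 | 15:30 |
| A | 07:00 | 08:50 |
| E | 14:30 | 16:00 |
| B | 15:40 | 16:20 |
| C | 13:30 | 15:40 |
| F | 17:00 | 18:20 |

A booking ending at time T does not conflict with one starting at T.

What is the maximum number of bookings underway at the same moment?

3

Sort all start/end points and keep a running count:
07:00 start A → 1
08:50 end A → 0
13:30 start C → 1
14:30 start E → 2
14:50 start D → 3
15:30 end D → 2
15:40 end C → 1
15:40 start B → 2
16:00 end E → 1
16:20 end B → 0
17:00 start F → 1
18:20 end F → 0
Peak is 3, at 14:50 (C, D, E).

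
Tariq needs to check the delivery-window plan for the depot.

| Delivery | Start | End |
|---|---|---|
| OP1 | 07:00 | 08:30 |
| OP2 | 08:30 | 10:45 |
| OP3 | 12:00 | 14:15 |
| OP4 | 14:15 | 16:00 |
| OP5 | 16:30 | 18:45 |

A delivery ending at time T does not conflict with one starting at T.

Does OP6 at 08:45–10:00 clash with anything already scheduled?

OP1: ends 08:30 at or before OP6 starts 08:45 → clear.
OP2: starts 08:30 before OP6 ends 10:00, and ends 10:45 after OP6 starts 08:45 → overlap.
OP3: starts 12:00 at or after OP6 ends 10:00 → clear.
OP4: starts 14:15 at or after OP6 ends 10:00 → clear.
OP5: starts 16:30 at or after OP6 ends 10:00 → clear.
OP6 overlaps OP2.

Yes — it overlaps OP2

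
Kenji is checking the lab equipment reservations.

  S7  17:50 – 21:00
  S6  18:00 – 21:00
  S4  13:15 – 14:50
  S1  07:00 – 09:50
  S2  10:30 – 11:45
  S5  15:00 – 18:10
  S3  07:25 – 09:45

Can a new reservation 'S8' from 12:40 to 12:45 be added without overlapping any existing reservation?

S1: ends 09:50 at or before S8 starts 12:40 → clear.
S3: ends 09:45 at or before S8 starts 12:40 → clear.
S2: ends 11:45 at or before S8 starts 12:40 → clear.
S4: starts 13:15 at or after S8 ends 12:45 → clear.
S5: starts 15:00 at or after S8 ends 12:45 → clear.
S7: starts 17:50 at or after S8 ends 12:45 → clear.
S6: starts 18:00 at or after S8 ends 12:45 → clear.

Yes — the slot is free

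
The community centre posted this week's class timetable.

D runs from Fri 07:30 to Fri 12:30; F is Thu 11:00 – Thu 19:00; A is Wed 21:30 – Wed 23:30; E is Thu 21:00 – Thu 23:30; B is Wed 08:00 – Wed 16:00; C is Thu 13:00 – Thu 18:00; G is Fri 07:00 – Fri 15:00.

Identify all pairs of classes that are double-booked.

C & F, D & G

Two intervals overlap when each starts before the other ends.
Sorted by start: B, A, F, C, E, G, D.
A starts after B ends, so nothing later overlaps B either.
F starts after A ends, so nothing later overlaps A either.
C starts before F ends → F and C overlap.
E starts after F ends, so nothing later overlaps F either.
E starts after C ends, so nothing later overlaps C either.
G starts after E ends, so nothing later overlaps E either.
D starts before G ends → G and D overlap.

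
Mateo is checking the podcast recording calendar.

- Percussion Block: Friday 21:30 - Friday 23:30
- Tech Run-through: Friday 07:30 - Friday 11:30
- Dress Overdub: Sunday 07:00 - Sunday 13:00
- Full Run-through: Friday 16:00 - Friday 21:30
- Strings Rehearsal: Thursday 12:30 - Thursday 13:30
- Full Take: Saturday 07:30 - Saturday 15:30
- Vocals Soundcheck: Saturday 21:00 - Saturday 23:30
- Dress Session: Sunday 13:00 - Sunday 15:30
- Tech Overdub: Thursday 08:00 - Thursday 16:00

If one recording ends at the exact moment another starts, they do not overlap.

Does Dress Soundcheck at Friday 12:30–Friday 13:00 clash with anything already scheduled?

No — it doesn't clash with anything

Tech Overdub: ends Thursday 16:00 at or before Dress Soundcheck starts Friday 12:30 → clear.
Strings Rehearsal: ends Thursday 13:30 at or before Dress Soundcheck starts Friday 12:30 → clear.
Tech Run-through: ends Friday 11:30 at or before Dress Soundcheck starts Friday 12:30 → clear.
Full Run-through: starts Friday 16:00 at or after Dress Soundcheck ends Friday 13:00 → clear.
Percussion Block: starts Friday 21:30 at or after Dress Soundcheck ends Friday 13:00 → clear.
Full Take: starts Saturday 07:30 at or after Dress Soundcheck ends Friday 13:00 → clear.
Vocals Soundcheck: starts Saturday 21:00 at or after Dress Soundcheck ends Friday 13:00 → clear.
Dress Overdub: starts Sunday 07:00 at or after Dress Soundcheck ends Friday 13:00 → clear.
Dress Session: starts Sunday 13:00 at or after Dress Soundcheck ends Friday 13:00 → clear.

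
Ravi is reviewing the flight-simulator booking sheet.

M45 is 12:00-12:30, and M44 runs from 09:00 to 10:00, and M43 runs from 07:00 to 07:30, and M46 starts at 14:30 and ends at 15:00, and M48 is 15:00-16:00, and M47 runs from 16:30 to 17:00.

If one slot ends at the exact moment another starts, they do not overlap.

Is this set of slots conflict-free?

Sorted by start: M43, M44, M45, M46, M48, M47.
M44 starts after M43 ends, so nothing later overlaps M43 either.
M45 starts after M44 ends, so nothing later overlaps M44 either.
M46 starts after M45 ends, so nothing later overlaps M45 either.
M48 starts exactly when M46 ends (back-to-back, no overlap), so nothing later overlaps M46 either.
M47 starts after M48 ends.
Every pair is clear; the schedule has no overlaps.

Yes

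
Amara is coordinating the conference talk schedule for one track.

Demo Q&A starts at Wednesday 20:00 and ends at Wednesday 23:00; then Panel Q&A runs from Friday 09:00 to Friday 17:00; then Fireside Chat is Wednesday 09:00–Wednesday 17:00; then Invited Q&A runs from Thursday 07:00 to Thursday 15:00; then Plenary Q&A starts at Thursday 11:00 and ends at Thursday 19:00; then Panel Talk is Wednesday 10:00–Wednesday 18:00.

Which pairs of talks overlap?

Sorted by start: Fireside Chat, Panel Talk, Demo Q&A, Invited Q&A, Plenary Q&A, Panel Q&A.
Panel Talk starts before Fireside Chat ends → Fireside Chat and Panel Talk overlap.
Demo Q&A starts after Fireside Chat ends; Fireside Chat is clear from here.
Demo Q&A starts after Panel Talk ends; Panel Talk is clear from here.
Invited Q&A starts after Demo Q&A ends; Demo Q&A is clear from here.
Plenary Q&A starts before Invited Q&A ends → Invited Q&A and Plenary Q&A overlap.
Panel Q&A starts after Invited Q&A ends.
Panel Q&A starts after Plenary Q&A ends.

Fireside Chat & Panel Talk, Invited Q&A & Plenary Q&A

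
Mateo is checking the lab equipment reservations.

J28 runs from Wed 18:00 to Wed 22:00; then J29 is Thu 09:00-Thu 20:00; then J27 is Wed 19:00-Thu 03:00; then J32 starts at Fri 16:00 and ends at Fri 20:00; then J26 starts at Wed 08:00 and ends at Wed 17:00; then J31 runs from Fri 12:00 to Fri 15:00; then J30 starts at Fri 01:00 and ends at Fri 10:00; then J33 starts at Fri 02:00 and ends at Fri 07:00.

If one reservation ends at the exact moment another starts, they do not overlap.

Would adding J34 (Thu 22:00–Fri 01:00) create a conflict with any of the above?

J26: ends Wed 17:00 at or before J34 starts Thu 22:00 → clear.
J28: ends Wed 22:00 at or before J34 starts Thu 22:00 → clear.
J27: ends Thu 03:00 at or before J34 starts Thu 22:00 → clear.
J29: ends Thu 20:00 at or before J34 starts Thu 22:00 → clear.
J30: starts Fri 01:00 at or after J34 ends Fri 01:00 → clear.
J33: starts Fri 02:00 at or after J34 ends Fri 01:00 → clear.
J31: starts Fri 12:00 at or after J34 ends Fri 01:00 → clear.
J32: starts Fri 16:00 at or after J34 ends Fri 01:00 → clear.

No — it doesn't clash with anything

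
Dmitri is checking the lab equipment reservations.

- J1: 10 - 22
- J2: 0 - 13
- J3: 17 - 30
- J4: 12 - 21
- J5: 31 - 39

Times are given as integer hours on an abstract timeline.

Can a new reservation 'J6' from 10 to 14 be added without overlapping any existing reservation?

No — it overlaps J1, J2, J4

J2: starts 0 before J6 ends 14, and ends 13 after J6 starts 10 → overlap.
J1: starts 10 before J6 ends 14, and ends 22 after J6 starts 10 → overlap.
J4: starts 12 before J6 ends 14, and ends 21 after J6 starts 10 → overlap.
J3: starts 17 at or after J6 ends 14 → clear.
J5: starts 31 at or after J6 ends 14 → clear.
J6 overlaps J1, J2, J4.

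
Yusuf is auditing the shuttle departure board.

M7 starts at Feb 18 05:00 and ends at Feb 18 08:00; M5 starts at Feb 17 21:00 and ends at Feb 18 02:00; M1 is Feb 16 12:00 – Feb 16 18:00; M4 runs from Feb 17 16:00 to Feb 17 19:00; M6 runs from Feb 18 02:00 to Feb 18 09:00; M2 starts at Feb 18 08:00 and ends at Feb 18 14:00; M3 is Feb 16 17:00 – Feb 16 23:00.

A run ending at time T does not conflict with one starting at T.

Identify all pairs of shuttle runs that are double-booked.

M1 & M3, M2 & M6, M6 & M7

Check each pair: they overlap iff neither finishes before the other starts.
Sorted by start: M1, M3, M4, M5, M6, M7, M2.
M3 starts before M1 ends → M1 and M3 overlap.
M4 starts after M1 ends, so nothing later overlaps M1 either.
M4 starts after M3 ends, so nothing later overlaps M3 either.
M5 starts after M4 ends, so nothing later overlaps M4 either.
M6 starts exactly when M5 ends (back-to-back, no overlap), so nothing later overlaps M5 either.
M7 starts before M6 ends → M6 and M7 overlap.
M2 starts before M6 ends → M6 and M2 overlap.
M2 starts exactly when M7 ends (back-to-back, no overlap).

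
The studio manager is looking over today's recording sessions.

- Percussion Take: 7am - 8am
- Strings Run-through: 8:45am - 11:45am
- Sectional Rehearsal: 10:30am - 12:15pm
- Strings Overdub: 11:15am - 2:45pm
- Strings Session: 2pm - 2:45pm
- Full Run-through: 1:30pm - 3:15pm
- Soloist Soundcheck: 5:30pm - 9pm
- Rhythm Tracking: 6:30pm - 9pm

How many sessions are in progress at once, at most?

3

Sort all start/end points and keep a running count:
7am start Percussion Take → 1
8am end Percussion Take → 0
8:45am start Strings Run-through → 1
10:30am start Sectional Rehearsal → 2
11:15am start Strings Overdub → 3
11:45am end Strings Run-through → 2
12:15pm end Sectional Rehearsal → 1
1:30pm start Full Run-through → 2
2pm start Strings Session → 3
2:45pm end Strings Overdub → 2
2:45pm end Strings Session → 1
3:15pm end Full Run-through → 0
5:30pm start Soloist Soundcheck → 1
6:30pm start Rhythm Tracking → 2
9pm end Rhythm Tracking → 1
9pm end Soloist Soundcheck → 0
Peak is 3, at 11:15am (Sectional Rehearsal, Strings Overdub, Strings Run-through).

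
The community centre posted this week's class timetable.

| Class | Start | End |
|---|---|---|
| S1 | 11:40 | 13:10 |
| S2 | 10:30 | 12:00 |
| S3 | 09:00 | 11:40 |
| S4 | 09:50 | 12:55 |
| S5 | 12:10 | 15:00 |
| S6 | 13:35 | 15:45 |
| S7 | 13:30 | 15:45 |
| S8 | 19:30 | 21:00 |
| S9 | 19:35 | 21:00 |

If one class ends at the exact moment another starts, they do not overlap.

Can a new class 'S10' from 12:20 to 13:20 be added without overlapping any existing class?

S3: ends 11:40 at or before S10 starts 12:20 → clear.
S4: starts 09:50 before S10 ends 13:20, and ends 12:55 after S10 starts 12:20 → overlap.
S2: ends 12:00 at or before S10 starts 12:20 → clear.
S1: starts 11:40 before S10 ends 13:20, and ends 13:10 after S10 starts 12:20 → overlap.
S5: starts 12:10 before S10 ends 13:20, and ends 15:00 after S10 starts 12:20 → overlap.
S7: starts 13:30 at or after S10 ends 13:20 → clear.
S6: starts 13:35 at or after S10 ends 13:20 → clear.
S8: starts 19:30 at or after S10 ends 13:20 → clear.
S9: starts 19:35 at or after S10 ends 13:20 → clear.
S10 overlaps S1, S4, S5.

No — it overlaps S1, S4, S5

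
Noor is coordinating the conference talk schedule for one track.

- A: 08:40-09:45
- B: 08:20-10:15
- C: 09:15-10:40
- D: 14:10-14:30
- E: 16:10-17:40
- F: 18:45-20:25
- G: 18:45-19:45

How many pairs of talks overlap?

4

Two intervals overlap when each starts before the other ends.
Sorted by start: B, A, C, D, E, F, G.
A starts before B ends → B and A overlap.
C starts before B ends → B and C overlap.
D starts after B ends — done with B.
C starts before A ends → A and C overlap.
D starts after A ends — done with A.
D starts after C ends — done with C.
E starts after D ends — done with D.
F starts after E ends — done with E.
G starts before F ends → F and G overlap.
Overlapping pairs: A & B, A & C, B & C, F & G — 4 in total.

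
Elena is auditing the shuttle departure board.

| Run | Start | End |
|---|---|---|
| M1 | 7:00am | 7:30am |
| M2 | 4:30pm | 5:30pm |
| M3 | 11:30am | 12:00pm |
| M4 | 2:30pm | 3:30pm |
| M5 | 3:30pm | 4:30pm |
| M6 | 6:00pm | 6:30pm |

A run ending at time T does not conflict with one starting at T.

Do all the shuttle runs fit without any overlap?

Sorted by start: M1, M3, M4, M5, M2, M6.
M3 starts after M1 ends, so nothing later overlaps M1 either.
M4 starts after M3 ends, so nothing later overlaps M3 either.
M5 starts exactly when M4 ends (back-to-back, no overlap), so nothing later overlaps M4 either.
M2 starts exactly when M5 ends (back-to-back, no overlap), so nothing later overlaps M5 either.
M6 starts after M2 ends.
Every pair is clear; the schedule has no overlaps.

Yes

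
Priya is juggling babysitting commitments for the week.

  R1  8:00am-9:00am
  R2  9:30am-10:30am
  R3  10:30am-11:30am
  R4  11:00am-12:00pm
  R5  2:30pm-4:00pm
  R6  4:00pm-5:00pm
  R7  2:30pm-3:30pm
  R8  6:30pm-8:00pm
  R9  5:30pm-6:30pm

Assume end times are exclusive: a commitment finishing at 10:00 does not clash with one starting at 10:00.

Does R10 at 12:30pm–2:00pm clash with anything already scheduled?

No — it doesn't clash with anything

R1: ends 9:00am at or before R10 starts 12:30pm → clear.
R2: ends 10:30am at or before R10 starts 12:30pm → clear.
R3: ends 11:30am at or before R10 starts 12:30pm → clear.
R4: ends 12:00pm at or before R10 starts 12:30pm → clear.
R5: starts 2:30pm at or after R10 ends 2:00pm → clear.
R7: starts 2:30pm at or after R10 ends 2:00pm → clear.
R6: starts 4:00pm at or after R10 ends 2:00pm → clear.
R9: starts 5:30pm at or after R10 ends 2:00pm → clear.
R8: starts 6:30pm at or after R10 ends 2:00pm → clear.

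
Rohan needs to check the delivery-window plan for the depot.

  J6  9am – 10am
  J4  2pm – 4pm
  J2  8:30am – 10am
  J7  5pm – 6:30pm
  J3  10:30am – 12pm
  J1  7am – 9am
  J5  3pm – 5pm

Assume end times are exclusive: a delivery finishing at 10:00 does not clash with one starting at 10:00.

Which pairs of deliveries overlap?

Sorted by start: J1, J2, J6, J3, J4, J5, J7.
J2 starts before J1 ends → J1 and J2 overlap.
J6 starts exactly when J1 ends (back-to-back, no overlap), so nothing later overlaps J1 either.
J6 starts before J2 ends → J2 and J6 overlap.
J3 starts after J2 ends, so nothing later overlaps J2 either.
J3 starts after J6 ends, so nothing later overlaps J6 either.
J4 starts after J3 ends, so nothing later overlaps J3 either.
J5 starts before J4 ends → J4 and J5 overlap.
J7 starts after J4 ends.
J7 starts exactly when J5 ends (back-to-back, no overlap).

J1 & J2, J2 & J6, J4 & J5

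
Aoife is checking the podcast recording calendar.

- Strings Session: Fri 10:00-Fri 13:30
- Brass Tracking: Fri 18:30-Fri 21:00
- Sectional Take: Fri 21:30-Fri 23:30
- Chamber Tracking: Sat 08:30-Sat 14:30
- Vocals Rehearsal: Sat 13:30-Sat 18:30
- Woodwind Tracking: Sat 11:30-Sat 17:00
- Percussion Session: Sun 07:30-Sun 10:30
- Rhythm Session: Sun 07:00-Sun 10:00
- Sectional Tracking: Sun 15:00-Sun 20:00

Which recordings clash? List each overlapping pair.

Chamber Tracking & Vocals Rehearsal, Chamber Tracking & Woodwind Tracking, Percussion Session & Rhythm Session, Vocals Rehearsal & Woodwind Tracking

Sorted by start: Strings Session, Brass Tracking, Sectional Take, Chamber Tracking, Woodwind Tracking, Vocals Rehearsal, Rhythm Session, Percussion Session, Sectional Tracking.
Brass Tracking starts after Strings Session ends, so nothing later overlaps Strings Session either.
Sectional Take starts after Brass Tracking ends, so nothing later overlaps Brass Tracking either.
Chamber Tracking starts after Sectional Take ends, so nothing later overlaps Sectional Take either.
Woodwind Tracking starts before Chamber Tracking ends → Chamber Tracking and Woodwind Tracking overlap.
Vocals Rehearsal starts before Chamber Tracking ends → Chamber Tracking and Vocals Rehearsal overlap.
Rhythm Session starts after Chamber Tracking ends, so nothing later overlaps Chamber Tracking either.
Vocals Rehearsal starts before Woodwind Tracking ends → Woodwind Tracking and Vocals Rehearsal overlap.
Rhythm Session starts after Woodwind Tracking ends, so nothing later overlaps Woodwind Tracking either.
Rhythm Session starts after Vocals Rehearsal ends, so nothing later overlaps Vocals Rehearsal either.
Percussion Session starts before Rhythm Session ends → Rhythm Session and Percussion Session overlap.
Sectional Tracking starts after Rhythm Session ends.
Sectional Tracking starts after Percussion Session ends.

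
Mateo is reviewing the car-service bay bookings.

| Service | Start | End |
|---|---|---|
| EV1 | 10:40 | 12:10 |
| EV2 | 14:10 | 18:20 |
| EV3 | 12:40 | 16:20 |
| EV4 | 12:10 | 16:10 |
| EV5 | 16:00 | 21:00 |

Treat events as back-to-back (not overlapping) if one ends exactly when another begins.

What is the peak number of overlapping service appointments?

Sweep the timeline, counting +1 at each start and −1 at each end (ends before starts at a tie):
10:40 start EV1 → 1
12:10 end EV1 → 0
12:10 start EV4 → 1
12:40 start EV3 → 2
14:10 start EV2 → 3
16:00 start EV5 → 4
16:10 end EV4 → 3
16:20 end EV3 → 2
18:20 end EV2 → 1
21:00 end EV5 → 0
Peak is 4, at 16:00 (EV2, EV3, EV4, EV5).

4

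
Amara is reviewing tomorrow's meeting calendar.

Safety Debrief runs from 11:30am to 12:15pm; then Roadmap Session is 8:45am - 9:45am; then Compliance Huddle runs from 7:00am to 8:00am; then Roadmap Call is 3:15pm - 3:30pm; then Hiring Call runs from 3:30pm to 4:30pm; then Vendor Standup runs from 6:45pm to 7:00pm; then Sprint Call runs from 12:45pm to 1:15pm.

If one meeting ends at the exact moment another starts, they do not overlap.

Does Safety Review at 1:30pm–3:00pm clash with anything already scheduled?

No — it doesn't clash with anything

Compliance Huddle: ends 8:00am at or before Safety Review starts 1:30pm → clear.
Roadmap Session: ends 9:45am at or before Safety Review starts 1:30pm → clear.
Safety Debrief: ends 12:15pm at or before Safety Review starts 1:30pm → clear.
Sprint Call: ends 1:15pm at or before Safety Review starts 1:30pm → clear.
Roadmap Call: starts 3:15pm at or after Safety Review ends 3:00pm → clear.
Hiring Call: starts 3:30pm at or after Safety Review ends 3:00pm → clear.
Vendor Standup: starts 6:45pm at or after Safety Review ends 3:00pm → clear.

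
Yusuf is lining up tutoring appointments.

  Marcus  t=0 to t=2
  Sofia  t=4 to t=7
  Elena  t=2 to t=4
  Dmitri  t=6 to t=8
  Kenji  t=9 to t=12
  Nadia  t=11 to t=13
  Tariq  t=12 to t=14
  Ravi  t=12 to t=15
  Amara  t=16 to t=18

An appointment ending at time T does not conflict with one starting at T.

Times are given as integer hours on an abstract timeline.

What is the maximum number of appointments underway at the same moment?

3

Sort all start/end points and keep a running count:
t=0 start Marcus → 1
t=2 end Marcus → 0
t=2 start Elena → 1
t=4 end Elena → 0
t=4 start Sofia → 1
t=6 start Dmitri → 2
t=7 end Sofia → 1
t=8 end Dmitri → 0
t=9 start Kenji → 1
t=11 start Nadia → 2
t=12 end Kenji → 1
t=12 start Ravi → 2
t=12 start Tariq → 3
t=13 end Nadia → 2
t=14 end Tariq → 1
t=15 end Ravi → 0
t=16 start Amara → 1
t=18 end Amara → 0
Peak is 3, at t=12 (Nadia, Ravi, Tariq).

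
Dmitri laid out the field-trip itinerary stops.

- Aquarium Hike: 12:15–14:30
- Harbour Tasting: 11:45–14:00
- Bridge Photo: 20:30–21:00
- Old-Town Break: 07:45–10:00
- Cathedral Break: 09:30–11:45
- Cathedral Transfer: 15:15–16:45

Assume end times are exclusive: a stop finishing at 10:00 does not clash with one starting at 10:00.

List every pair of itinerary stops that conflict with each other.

Sorted by start: Old-Town Break, Cathedral Break, Harbour Tasting, Aquarium Hike, Cathedral Transfer, Bridge Photo.
Cathedral Break starts before Old-Town Break ends → Old-Town Break and Cathedral Break overlap.
Harbour Tasting starts after Old-Town Break ends, so nothing later overlaps Old-Town Break either.
Harbour Tasting starts exactly when Cathedral Break ends (back-to-back, no overlap), so nothing later overlaps Cathedral Break either.
Aquarium Hike starts before Harbour Tasting ends → Harbour Tasting and Aquarium Hike overlap.
Cathedral Transfer starts after Harbour Tasting ends, so nothing later overlaps Harbour Tasting either.
Cathedral Transfer starts after Aquarium Hike ends, so nothing later overlaps Aquarium Hike either.
Bridge Photo starts after Cathedral Transfer ends.

Aquarium Hike & Harbour Tasting, Cathedral Break & Old-Town Break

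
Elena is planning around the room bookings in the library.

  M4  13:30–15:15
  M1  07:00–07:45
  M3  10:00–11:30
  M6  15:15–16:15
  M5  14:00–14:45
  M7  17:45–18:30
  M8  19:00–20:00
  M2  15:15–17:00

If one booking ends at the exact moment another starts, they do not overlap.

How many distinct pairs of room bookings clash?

2

Sorted by start: M1, M3, M4, M5, M2, M6, M7, M8.
M3 starts after M1 ends, so nothing later overlaps M1 either.
M4 starts after M3 ends, so nothing later overlaps M3 either.
M5 starts before M4 ends → M4 and M5 overlap.
M2 starts exactly when M4 ends (back-to-back, no overlap), so nothing later overlaps M4 either.
M2 starts after M5 ends, so nothing later overlaps M5 either.
M6 starts before M2 ends → M2 and M6 overlap.
M7 starts after M2 ends, so nothing later overlaps M2 either.
M7 starts after M6 ends, so nothing later overlaps M6 either.
M8 starts after M7 ends.
Overlapping pairs: M2 & M6, M4 & M5 — 2 in total.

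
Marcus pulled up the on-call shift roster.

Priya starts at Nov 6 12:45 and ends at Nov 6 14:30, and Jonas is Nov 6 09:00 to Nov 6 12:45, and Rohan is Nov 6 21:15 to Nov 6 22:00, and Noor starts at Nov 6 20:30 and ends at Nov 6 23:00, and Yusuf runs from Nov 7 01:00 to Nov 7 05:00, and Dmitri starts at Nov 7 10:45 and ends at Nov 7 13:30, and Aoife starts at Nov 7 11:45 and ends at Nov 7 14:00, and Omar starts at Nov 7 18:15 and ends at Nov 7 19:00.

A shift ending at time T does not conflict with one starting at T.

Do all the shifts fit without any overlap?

Sorted by start: Jonas, Priya, Noor, Rohan, Yusuf, Dmitri, Aoife, Omar.
Priya starts exactly when Jonas ends (back-to-back, no overlap), so nothing later overlaps Jonas either.
Noor starts after Priya ends, so nothing later overlaps Priya either.
Rohan starts before Noor ends → Noor and Rohan overlap.
That's a conflict, so the schedule is not conflict-free.

No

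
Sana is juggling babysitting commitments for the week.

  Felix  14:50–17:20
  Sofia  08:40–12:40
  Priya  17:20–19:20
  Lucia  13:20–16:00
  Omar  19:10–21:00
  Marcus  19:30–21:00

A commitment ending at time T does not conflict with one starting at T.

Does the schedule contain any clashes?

Sorted by start: Sofia, Lucia, Felix, Priya, Omar, Marcus.
Lucia starts after Sofia ends, so Sofia has no further overlaps.
Felix starts before Lucia ends → Lucia and Felix overlap.
That's a conflict, so the schedule is not conflict-free.

Yes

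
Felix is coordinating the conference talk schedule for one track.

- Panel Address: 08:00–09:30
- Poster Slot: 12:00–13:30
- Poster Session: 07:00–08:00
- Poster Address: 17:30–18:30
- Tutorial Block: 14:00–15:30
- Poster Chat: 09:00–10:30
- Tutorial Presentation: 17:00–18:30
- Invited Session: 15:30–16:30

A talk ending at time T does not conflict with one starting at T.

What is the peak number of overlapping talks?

2

Sweep the timeline, counting +1 at each start and −1 at each end (ends before starts at a tie):
07:00 start Poster Session → 1
08:00 end Poster Session → 0
08:00 start Panel Address → 1
09:00 start Poster Chat → 2
09:30 end Panel Address → 1
10:30 end Poster Chat → 0
12:00 start Poster Slot → 1
13:30 end Poster Slot → 0
14:00 start Tutorial Block → 1
15:30 end Tutorial Block → 0
15:30 start Invited Session → 1
16:30 end Invited Session → 0
17:00 start Tutorial Presentation → 1
17:30 start Poster Address → 2
18:30 end Poster Address → 1
18:30 end Tutorial Presentation → 0
Peak is 2, at 09:00 (Panel Address, Poster Chat).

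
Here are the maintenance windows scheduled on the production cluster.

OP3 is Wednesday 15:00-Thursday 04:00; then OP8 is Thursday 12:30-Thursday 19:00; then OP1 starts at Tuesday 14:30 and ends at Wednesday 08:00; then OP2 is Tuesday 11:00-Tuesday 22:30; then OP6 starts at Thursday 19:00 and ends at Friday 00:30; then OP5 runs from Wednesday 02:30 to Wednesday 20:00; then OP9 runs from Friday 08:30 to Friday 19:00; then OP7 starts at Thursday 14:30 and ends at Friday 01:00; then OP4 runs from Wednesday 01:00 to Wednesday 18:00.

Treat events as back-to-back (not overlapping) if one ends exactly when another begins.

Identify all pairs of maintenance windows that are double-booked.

OP1 & OP2, OP1 & OP4, OP1 & OP5, OP3 & OP4, OP3 & OP5, OP4 & OP5, OP6 & OP7, OP7 & OP8

Check each pair: they overlap iff neither finishes before the other starts.
Sorted by start: OP2, OP1, OP4, OP5, OP3, OP8, OP7, OP6, OP9.
OP1 starts before OP2 ends → OP2 and OP1 overlap.
OP4 starts after OP2 ends, so nothing later overlaps OP2 either.
OP4 starts before OP1 ends → OP1 and OP4 overlap.
OP5 starts before OP1 ends → OP1 and OP5 overlap.
OP3 starts after OP1 ends, so nothing later overlaps OP1 either.
OP5 starts before OP4 ends → OP4 and OP5 overlap.
OP3 starts before OP4 ends → OP4 and OP3 overlap.
OP8 starts after OP4 ends, so nothing later overlaps OP4 either.
OP3 starts before OP5 ends → OP5 and OP3 overlap.
OP8 starts after OP5 ends, so nothing later overlaps OP5 either.
OP8 starts after OP3 ends, so nothing later overlaps OP3 either.
OP7 starts before OP8 ends → OP8 and OP7 overlap.
OP6 starts exactly when OP8 ends (back-to-back, no overlap), so nothing later overlaps OP8 either.
OP6 starts before OP7 ends → OP7 and OP6 overlap.
OP9 starts after OP7 ends.
OP9 starts after OP6 ends.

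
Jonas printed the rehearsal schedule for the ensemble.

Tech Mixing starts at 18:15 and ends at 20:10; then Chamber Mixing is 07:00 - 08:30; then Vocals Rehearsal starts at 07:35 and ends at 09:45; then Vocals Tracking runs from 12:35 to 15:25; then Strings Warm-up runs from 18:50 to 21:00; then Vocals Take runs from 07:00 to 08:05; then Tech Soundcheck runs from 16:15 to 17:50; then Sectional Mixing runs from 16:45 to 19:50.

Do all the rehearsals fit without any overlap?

No

Check each pair: they overlap iff neither finishes before the other starts.
Sorted by start: Chamber Mixing, Vocals Take, Vocals Rehearsal, Vocals Tracking, Tech Soundcheck, Sectional Mixing, Tech Mixing, Strings Warm-up.
Vocals Take starts before Chamber Mixing ends → Chamber Mixing and Vocals Take overlap.
That's a conflict, so the schedule is not conflict-free.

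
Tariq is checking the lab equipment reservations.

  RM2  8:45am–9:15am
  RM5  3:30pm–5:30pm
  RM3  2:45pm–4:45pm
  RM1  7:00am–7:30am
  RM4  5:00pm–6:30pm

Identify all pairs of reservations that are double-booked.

RM3 & RM5, RM4 & RM5

Check each pair: they overlap iff neither finishes before the other starts.
Sorted by start: RM1, RM2, RM3, RM5, RM4.
RM2 starts after RM1 ends; RM1 is clear from here.
RM3 starts after RM2 ends; RM2 is clear from here.
RM5 starts before RM3 ends → RM3 and RM5 overlap.
RM4 starts after RM3 ends.
RM4 starts before RM5 ends → RM5 and RM4 overlap.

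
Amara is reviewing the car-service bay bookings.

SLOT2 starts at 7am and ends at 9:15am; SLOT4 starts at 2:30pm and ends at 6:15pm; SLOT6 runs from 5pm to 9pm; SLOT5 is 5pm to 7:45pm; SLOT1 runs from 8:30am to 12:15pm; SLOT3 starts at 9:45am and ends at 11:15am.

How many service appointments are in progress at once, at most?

3

Sweep the timeline, counting +1 at each start and −1 at each end (ends before starts at a tie):
7am start SLOT2 → 1
8:30am start SLOT1 → 2
9:15am end SLOT2 → 1
9:45am start SLOT3 → 2
11:15am end SLOT3 → 1
12:15pm end SLOT1 → 0
2:30pm start SLOT4 → 1
5pm start SLOT5 → 2
5pm start SLOT6 → 3
6:15pm end SLOT4 → 2
7:45pm end SLOT5 → 1
9pm end SLOT6 → 0
Peak is 3, at 5pm (SLOT4, SLOT5, SLOT6).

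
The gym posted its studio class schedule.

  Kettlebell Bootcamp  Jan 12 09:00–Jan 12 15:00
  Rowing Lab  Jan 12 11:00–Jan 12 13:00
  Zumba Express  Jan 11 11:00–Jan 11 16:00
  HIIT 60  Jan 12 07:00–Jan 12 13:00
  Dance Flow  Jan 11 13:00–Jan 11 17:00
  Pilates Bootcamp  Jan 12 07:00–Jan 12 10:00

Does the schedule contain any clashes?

Yes

Two intervals overlap when each starts before the other ends.
Sorted by start: Zumba Express, Dance Flow, Pilates Bootcamp, HIIT 60, Kettlebell Bootcamp, Rowing Lab.
Dance Flow starts before Zumba Express ends → Zumba Express and Dance Flow overlap.
That's a conflict, so the schedule is not conflict-free.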